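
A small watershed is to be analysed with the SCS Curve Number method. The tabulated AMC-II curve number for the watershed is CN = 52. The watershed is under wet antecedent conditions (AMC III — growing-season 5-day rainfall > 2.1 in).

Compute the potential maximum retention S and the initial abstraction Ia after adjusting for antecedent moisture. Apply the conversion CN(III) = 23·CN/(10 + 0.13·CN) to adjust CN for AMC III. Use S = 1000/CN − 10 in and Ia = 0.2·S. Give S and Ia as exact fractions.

CN(III) from CN(II)=52: (23·52)/(10 + 0.13·52) = 29900/419 ≈ 71.360
Retention S: 1000/CN − 10 with CN=71.360 → S = 1200/299 ≈ 4.013 in
Ia = 0.2S: 0.2·4.013 = 0.803 in (exactly 240/299)

S = 1200/299 in ≈ 4.013 in; Ia = 240/299 in ≈ 0.803 in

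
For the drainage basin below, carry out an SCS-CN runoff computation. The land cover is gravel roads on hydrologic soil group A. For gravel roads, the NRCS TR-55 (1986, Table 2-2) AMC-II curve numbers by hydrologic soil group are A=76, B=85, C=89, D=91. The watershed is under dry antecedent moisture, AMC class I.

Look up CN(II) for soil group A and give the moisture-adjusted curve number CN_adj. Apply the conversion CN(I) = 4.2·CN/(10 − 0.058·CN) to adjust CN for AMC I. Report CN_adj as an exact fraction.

CN_adj = 13300/233 ≈ 57.082

NRCS table: gravel roads, soil group A → CN(II) = 76
Adjust CN=76 to AMC I: 4.2·76/(10 − 0.058·76) → (1596/5) ÷ (699/125) = 13300/233 ≈ 57.082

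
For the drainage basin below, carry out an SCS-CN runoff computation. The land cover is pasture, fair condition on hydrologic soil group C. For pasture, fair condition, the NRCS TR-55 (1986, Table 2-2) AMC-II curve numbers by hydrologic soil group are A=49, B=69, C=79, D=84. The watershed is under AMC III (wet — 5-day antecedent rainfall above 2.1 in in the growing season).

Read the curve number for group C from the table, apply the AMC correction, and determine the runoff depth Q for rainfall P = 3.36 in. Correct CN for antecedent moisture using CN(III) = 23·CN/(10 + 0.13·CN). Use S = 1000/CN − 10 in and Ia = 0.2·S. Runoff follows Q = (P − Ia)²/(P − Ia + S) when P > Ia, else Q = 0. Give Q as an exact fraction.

Q = 34354368/15035675 in ≈ 2.285 in

NRCS table: pasture, fair condition, soil group C → CN(II) = 79
CN(III) from CN(II)=79: (23·79)/(10 + 0.13·79) = 181700/2027 ≈ 89.640
S = 1000/(181700/2027) − 10 = 2100/1817 in ≈ 1.156 in
Ia = 0.2S: 0.2·1.156 = 0.231 in (exactly 420/1817)
Since P=3.360 > Ia=0.231: effective rainfall P−Ia = 142128/45425 in
Q: (142128/45425)² ÷ (194628/45425) = 34354368/15035675 in (≈ 2.285 in)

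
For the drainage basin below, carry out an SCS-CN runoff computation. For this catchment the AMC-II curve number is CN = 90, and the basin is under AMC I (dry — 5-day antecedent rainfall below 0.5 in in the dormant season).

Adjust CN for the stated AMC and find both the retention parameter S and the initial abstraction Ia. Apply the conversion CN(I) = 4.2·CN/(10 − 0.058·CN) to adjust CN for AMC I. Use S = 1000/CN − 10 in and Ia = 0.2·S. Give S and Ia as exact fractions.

CN(I) from CN(II)=90: (4.2·90)/(10 − 0.058·90) = 18900/239 ≈ 79.079
Max retention: S = 1000/(18900/239) − 10 = 500/189 in (≈ 2.646 in)
Initial abstraction Ia = S/5 = (500/189)/5 = 100/189 ≈ 0.529 in

S = 500/189 in ≈ 2.646 in; Ia = 100/189 in ≈ 0.529 in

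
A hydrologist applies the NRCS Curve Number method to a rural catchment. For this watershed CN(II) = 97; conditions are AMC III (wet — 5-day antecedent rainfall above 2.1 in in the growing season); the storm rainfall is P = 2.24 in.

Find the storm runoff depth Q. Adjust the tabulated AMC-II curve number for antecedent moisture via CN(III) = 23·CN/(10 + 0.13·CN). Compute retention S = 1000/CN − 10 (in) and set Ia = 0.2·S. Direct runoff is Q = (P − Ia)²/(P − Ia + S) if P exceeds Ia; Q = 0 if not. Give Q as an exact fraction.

Q = 1904555762/912869425 in ≈ 2.086 in

Adjust CN=97 to AMC III: 23·97/(10 + 0.13·97) → 2231 ÷ (2261/100) = 223100/2261 ≈ 98.673
Retention S: 1000/CN − 10 with CN=98.673 → S = 300/2231 ≈ 0.134 in
Ia = 0.2·(300/2231) = 60/2231 in ≈ 0.027 in
Since P=2.240 > Ia=0.027: effective rainfall P−Ia = 123436/55775 in
Runoff Q = (P−Ia)²/(P−Ia+S) = (2.213)²/(2.213+0.134) = 1904555762/912869425 ≈ 2.086 in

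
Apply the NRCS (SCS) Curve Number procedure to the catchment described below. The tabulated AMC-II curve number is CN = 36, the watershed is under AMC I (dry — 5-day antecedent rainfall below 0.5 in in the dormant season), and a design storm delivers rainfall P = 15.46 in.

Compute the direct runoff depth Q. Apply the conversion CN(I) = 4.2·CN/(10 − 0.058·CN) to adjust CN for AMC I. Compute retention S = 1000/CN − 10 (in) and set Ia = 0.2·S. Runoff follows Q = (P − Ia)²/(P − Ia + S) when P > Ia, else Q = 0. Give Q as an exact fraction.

Adjust CN=36 to AMC I: 4.2·36/(10 − 0.058·36) → (756/5) ÷ (989/125) = 18900/989 ≈ 19.110
Max retention: S = 1000/(18900/989) − 10 = 8000/189 in (≈ 42.328 in)
Initial abstraction Ia = S/5 = (8000/189)/5 = 1600/189 ≈ 8.466 in
P − Ia = 15.460 − 8.466 = 66097/9450 ≈ 6.994 in (> 0, runoff occurs)
Q: (66097/9450)² ÷ (466097/9450) = 4368813409/4404616650 in (≈ 0.992 in)

Q = 4368813409/4404616650 in ≈ 0.992 in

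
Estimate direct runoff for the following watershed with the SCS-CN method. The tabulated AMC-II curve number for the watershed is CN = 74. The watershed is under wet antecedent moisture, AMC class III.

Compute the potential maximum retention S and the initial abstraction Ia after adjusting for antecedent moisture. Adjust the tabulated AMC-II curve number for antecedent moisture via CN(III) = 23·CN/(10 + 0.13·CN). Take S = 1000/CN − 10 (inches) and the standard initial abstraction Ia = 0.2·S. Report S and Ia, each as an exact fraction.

Wet (AMC III): CN(III) = 23·74/(10 + 0.13·74) = 1702/(981/50) = 85100/981 ≈ 86.748
Retention S: 1000/CN − 10 with CN=86.748 → S = 1300/851 ≈ 1.528 in
Ia = 0.2·(1300/851) = 260/851 in ≈ 0.306 in

S = 1300/851 in ≈ 1.528 in; Ia = 260/851 in ≈ 0.306 in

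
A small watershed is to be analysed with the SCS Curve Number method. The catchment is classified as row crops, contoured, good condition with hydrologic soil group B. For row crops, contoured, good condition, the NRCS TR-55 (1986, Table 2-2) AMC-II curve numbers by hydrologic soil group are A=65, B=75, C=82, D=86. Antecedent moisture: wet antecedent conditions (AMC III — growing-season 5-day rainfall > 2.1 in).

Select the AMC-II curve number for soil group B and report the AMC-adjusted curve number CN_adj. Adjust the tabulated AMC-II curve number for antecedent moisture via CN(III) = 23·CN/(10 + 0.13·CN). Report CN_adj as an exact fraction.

NRCS table: row crops, contoured, good condition, soil group B → CN(II) = 75
Wet (AMC III): CN(III) = 23·75/(10 + 0.13·75) = 1725/(79/4) = 6900/79 ≈ 87.342

CN_adj = 6900/79 ≈ 87.342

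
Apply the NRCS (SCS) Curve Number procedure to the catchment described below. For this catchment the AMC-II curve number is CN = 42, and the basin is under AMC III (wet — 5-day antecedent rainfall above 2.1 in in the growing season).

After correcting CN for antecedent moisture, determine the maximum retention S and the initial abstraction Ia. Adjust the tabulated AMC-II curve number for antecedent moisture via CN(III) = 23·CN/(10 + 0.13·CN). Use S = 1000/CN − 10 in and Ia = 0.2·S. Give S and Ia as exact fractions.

Wet (AMC III): CN(III) = 23·42/(10 + 0.13·42) = 966/(773/50) = 48300/773 ≈ 62.484
S = 1000/(48300/773) − 10 = 2900/483 in ≈ 6.004 in
Ia = 0.2S: 0.2·6.004 = 1.201 in (exactly 580/483)

S = 2900/483 in ≈ 6.004 in; Ia = 580/483 in ≈ 1.201 in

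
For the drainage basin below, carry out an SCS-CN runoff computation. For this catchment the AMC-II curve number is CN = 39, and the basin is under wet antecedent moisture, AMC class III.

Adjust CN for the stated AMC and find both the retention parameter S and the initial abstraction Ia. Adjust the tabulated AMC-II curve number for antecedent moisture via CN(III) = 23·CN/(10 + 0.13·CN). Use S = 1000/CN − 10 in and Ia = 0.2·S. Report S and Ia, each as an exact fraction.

Adjust CN=39 to AMC III: 23·39/(10 + 0.13·39) → 897 ÷ (1507/100) = 89700/1507 ≈ 59.522
Retention S: 1000/CN − 10 with CN=59.522 → S = 6100/897 ≈ 6.800 in
Ia = 0.2S: 0.2·6.800 = 1.360 in (exactly 1220/897)

S = 6100/897 in ≈ 6.800 in; Ia = 1220/897 in ≈ 1.360 in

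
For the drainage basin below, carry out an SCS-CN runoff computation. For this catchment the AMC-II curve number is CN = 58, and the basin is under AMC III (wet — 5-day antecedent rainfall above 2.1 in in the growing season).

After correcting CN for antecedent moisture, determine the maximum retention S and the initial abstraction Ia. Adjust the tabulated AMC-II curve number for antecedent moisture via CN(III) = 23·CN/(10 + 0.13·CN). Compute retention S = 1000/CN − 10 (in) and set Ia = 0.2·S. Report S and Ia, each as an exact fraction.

S = 2100/667 in ≈ 3.148 in; Ia = 420/667 in ≈ 0.630 in

Adjust CN=58 to AMC III: 23·58/(10 + 0.13·58) → 1334 ÷ (877/50) = 66700/877 ≈ 76.055
Retention S: 1000/CN − 10 with CN=76.055 → S = 2100/667 ≈ 3.148 in
Ia = 0.2S: 0.2·3.148 = 0.630 in (exactly 420/667)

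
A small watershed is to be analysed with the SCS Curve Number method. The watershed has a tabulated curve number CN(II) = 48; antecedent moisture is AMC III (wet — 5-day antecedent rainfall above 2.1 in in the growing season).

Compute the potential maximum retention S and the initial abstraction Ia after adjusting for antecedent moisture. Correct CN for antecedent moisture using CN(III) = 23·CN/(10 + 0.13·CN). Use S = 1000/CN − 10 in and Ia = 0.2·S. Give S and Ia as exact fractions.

S = 325/69 in ≈ 4.710 in; Ia = 65/69 in ≈ 0.942 in

Wet (AMC III): CN(III) = 23·48/(10 + 0.13·48) = 1104/(406/25) = 13800/203 ≈ 67.980
Max retention: S = 1000/(13800/203) − 10 = 325/69 in (≈ 4.710 in)
Ia = 0.2·(325/69) = 65/69 in ≈ 0.942 in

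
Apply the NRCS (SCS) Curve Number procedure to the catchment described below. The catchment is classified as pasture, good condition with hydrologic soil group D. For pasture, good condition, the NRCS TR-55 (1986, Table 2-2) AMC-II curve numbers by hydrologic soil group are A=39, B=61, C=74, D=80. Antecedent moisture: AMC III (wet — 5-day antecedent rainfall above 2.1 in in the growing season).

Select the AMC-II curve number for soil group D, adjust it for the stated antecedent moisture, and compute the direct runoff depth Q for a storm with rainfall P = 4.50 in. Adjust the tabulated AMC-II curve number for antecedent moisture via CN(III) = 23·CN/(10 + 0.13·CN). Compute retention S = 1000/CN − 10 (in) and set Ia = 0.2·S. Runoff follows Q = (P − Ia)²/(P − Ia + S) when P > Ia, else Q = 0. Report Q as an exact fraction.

Q = 38809/11362 in ≈ 3.416 in

NRCS table: pasture, good condition, soil group D → CN(II) = 80
CN(III) from CN(II)=80: (23·80)/(10 + 0.13·80) = 4600/51 ≈ 90.196
S = 1000/(4600/51) − 10 = 25/23 in ≈ 1.087 in
Ia = 0.2S: 0.2·1.087 = 0.217 in (exactly 5/23)
Since P=4.500 > Ia=0.217: effective rainfall P−Ia = 197/46 in
Q: (197/46)² ÷ (247/46) = 38809/11362 in (≈ 3.416 in)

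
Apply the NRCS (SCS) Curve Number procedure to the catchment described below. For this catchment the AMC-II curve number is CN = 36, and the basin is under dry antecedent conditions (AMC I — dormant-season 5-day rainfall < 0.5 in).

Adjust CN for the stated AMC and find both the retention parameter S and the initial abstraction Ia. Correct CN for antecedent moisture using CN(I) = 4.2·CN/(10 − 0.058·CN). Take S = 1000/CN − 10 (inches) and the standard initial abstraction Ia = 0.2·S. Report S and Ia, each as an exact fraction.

CN(I) from CN(II)=36: (4.2·36)/(10 − 0.058·36) = 18900/989 ≈ 19.110
Retention S: 1000/CN − 10 with CN=19.110 → S = 8000/189 ≈ 42.328 in
Initial abstraction Ia = S/5 = (8000/189)/5 = 1600/189 ≈ 8.466 in

S = 8000/189 in ≈ 42.328 in; Ia = 1600/189 in ≈ 8.466 in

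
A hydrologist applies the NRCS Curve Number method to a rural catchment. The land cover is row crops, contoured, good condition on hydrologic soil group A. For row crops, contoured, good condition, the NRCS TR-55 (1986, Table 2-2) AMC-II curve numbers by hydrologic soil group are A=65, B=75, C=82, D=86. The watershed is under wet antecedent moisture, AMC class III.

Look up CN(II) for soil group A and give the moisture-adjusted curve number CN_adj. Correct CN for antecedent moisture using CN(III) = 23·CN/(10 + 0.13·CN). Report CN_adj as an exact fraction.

NRCS table: row crops, contoured, good condition, soil group A → CN(II) = 65
Wet (AMC III): CN(III) = 23·65/(10 + 0.13·65) = 1495/(369/20) = 29900/369 ≈ 81.030

CN_adj = 29900/369 ≈ 81.030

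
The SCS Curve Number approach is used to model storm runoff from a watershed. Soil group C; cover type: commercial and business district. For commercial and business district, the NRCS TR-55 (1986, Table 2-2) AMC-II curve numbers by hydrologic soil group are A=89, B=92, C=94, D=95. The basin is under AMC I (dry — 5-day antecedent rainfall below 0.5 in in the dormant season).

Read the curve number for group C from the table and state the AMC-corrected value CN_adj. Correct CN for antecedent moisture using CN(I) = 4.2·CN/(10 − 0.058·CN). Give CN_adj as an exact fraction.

NRCS table: commercial and business district, soil group C → CN(II) = 94
Dry (AMC I): CN(I) = 4.2·94/(10 − 0.058·94) = (1974/5)/(1137/250) = 32900/379 ≈ 86.807

CN_adj = 32900/379 ≈ 86.807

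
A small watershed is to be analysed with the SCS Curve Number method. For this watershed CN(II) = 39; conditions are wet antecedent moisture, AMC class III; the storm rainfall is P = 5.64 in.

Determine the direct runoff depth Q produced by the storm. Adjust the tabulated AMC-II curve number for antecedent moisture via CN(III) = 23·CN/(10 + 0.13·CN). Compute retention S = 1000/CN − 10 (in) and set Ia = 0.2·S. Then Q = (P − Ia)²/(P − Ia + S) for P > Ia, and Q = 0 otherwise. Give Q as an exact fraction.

Q = 9211584529/5572096725 in ≈ 1.653 in

Adjust CN=39 to AMC III: 23·39/(10 + 0.13·39) → 897 ÷ (1507/100) = 89700/1507 ≈ 59.522
Max retention: S = 1000/(89700/1507) − 10 = 6100/897 in (≈ 6.800 in)
Initial abstraction Ia = S/5 = (6100/897)/5 = 1220/897 ≈ 1.360 in
Excess rainfall: 5.640 − 1.360 = 4.280 in; P > Ia so Q > 0
Q: (95977/22425)² ÷ (248477/22425) = 9211584529/5572096725 in (≈ 1.653 in)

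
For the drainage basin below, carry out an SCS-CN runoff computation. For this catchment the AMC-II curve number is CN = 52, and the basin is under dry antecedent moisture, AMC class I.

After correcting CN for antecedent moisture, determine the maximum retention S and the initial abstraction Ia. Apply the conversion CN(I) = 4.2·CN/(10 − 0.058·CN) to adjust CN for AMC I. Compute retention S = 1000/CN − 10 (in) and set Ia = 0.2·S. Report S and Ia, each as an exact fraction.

Dry (AMC I): CN(I) = 4.2·52/(10 − 0.058·52) = (1092/5)/(873/125) = 9100/291 ≈ 31.271
Retention S: 1000/CN − 10 with CN=31.271 → S = 2000/91 ≈ 21.978 in
Initial abstraction Ia = S/5 = (2000/91)/5 = 400/91 ≈ 4.396 in

S = 2000/91 in ≈ 21.978 in; Ia = 400/91 in ≈ 4.396 in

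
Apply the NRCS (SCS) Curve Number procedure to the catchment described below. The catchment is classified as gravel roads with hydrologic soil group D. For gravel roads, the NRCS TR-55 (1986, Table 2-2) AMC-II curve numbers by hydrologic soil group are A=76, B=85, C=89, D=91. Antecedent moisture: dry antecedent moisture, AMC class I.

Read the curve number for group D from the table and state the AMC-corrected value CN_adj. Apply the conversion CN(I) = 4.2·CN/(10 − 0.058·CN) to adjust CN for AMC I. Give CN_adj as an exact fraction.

NRCS table: gravel roads, soil group D → CN(II) = 91
Dry (AMC I): CN(I) = 4.2·91/(10 − 0.058·91) = (1911/5)/(2361/500) = 63700/787 ≈ 80.940

CN_adj = 63700/787 ≈ 80.940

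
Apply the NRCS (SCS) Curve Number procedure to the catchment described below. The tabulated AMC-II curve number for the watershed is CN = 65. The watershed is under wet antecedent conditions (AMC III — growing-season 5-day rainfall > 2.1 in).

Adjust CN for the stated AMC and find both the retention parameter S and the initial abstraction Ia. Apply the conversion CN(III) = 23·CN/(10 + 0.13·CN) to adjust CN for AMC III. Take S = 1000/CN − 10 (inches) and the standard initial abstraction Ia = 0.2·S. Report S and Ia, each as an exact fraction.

CN(III) from CN(II)=65: (23·65)/(10 + 0.13·65) = 29900/369 ≈ 81.030
Max retention: S = 1000/(29900/369) − 10 = 700/299 in (≈ 2.341 in)
Initial abstraction Ia = S/5 = (700/299)/5 = 140/299 ≈ 0.468 in

S = 700/299 in ≈ 2.341 in; Ia = 140/299 in ≈ 0.468 in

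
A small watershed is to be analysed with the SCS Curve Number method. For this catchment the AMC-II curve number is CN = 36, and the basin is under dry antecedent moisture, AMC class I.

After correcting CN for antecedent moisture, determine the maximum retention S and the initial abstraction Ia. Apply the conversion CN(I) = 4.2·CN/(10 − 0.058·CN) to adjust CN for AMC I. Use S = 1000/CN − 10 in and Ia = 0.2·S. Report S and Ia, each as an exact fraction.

CN(I) from CN(II)=36: (4.2·36)/(10 − 0.058·36) = 18900/989 ≈ 19.110
S = 1000/(18900/989) − 10 = 8000/189 in ≈ 42.328 in
Initial abstraction Ia = S/5 = (8000/189)/5 = 1600/189 ≈ 8.466 in

S = 8000/189 in ≈ 42.328 in; Ia = 1600/189 in ≈ 8.466 in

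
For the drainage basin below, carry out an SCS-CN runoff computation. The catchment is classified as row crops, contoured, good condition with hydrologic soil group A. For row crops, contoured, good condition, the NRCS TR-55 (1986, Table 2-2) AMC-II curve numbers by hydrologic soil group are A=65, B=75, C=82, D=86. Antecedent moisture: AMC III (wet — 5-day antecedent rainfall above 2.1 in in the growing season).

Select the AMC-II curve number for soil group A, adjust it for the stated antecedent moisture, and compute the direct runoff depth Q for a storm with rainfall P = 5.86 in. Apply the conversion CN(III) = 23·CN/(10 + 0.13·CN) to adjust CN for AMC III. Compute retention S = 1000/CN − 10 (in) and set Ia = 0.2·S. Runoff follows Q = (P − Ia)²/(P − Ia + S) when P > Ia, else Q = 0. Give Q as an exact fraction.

Q = 6497488449/1728324650 in ≈ 3.759 in

NRCS table: row crops, contoured, good condition, soil group A → CN(II) = 65
Wet (AMC III): CN(III) = 23·65/(10 + 0.13·65) = 1495/(369/20) = 29900/369 ≈ 81.030
Retention S: 1000/CN − 10 with CN=81.030 → S = 700/299 ≈ 2.341 in
Ia = 0.2·(700/299) = 140/299 in ≈ 0.468 in
Excess rainfall: 5.860 − 0.468 = 5.392 in; P > Ia so Q > 0
Q: (80607/14950)² ÷ (115607/14950) = 6497488449/1728324650 in (≈ 3.759 in)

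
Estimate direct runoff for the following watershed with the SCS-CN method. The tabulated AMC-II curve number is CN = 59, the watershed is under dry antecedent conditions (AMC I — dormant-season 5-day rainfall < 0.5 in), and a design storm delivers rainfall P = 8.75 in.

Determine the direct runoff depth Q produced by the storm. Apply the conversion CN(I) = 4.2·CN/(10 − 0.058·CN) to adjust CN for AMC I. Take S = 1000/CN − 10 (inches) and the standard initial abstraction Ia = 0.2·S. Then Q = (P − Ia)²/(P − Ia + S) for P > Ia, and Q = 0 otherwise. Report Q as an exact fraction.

Q = 145422245/108006108 in ≈ 1.346 in

CN(I) from CN(II)=59: (4.2·59)/(10 − 0.058·59) = 123900/3289 ≈ 37.671
Retention S: 1000/CN − 10 with CN=37.671 → S = 20500/1239 ≈ 16.546 in
Ia = 0.2S: 0.2·16.546 = 3.309 in (exactly 4100/1239)
Excess rainfall: 8.750 − 3.309 = 5.441 in; P > Ia so Q > 0
Q: (26965/4956)² ÷ (108965/4956) = 145422245/108006108 in (≈ 1.346 in)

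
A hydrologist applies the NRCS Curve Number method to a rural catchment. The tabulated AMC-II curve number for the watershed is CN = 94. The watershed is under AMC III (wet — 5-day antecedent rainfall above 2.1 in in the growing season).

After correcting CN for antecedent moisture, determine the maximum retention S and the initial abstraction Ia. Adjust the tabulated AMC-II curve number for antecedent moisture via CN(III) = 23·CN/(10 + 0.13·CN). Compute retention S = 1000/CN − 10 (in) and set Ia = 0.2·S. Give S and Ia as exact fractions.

S = 300/1081 in ≈ 0.278 in; Ia = 60/1081 in ≈ 0.056 in

CN(III) from CN(II)=94: (23·94)/(10 + 0.13·94) = 108100/1111 ≈ 97.300
Max retention: S = 1000/(108100/1111) − 10 = 300/1081 in (≈ 0.278 in)
Ia = 0.2S: 0.2·0.278 = 0.056 in (exactly 60/1081)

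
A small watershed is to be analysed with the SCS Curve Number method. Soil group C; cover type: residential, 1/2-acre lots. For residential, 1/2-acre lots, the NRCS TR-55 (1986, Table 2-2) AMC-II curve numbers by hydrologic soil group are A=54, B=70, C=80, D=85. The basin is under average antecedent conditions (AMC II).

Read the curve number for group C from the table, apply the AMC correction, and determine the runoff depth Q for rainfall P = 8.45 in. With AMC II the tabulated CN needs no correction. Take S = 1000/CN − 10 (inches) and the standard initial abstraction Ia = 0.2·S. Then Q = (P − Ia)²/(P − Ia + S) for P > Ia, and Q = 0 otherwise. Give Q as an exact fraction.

NRCS table: residential, 1/2-acre lots, soil group C → CN(II) = 80
CN(II) = 80; AMC II needs no correction.
Retention S: 1000/CN − 10 with CN=80.000 → S = 5/2 ≈ 2.500 in
Initial abstraction Ia = S/5 = (5/2)/5 = 1/2 ≈ 0.500 in
P − Ia = 8.450 − 0.500 = 159/20 ≈ 7.950 in (> 0, runoff occurs)
Q = (159/20)²/((159/20) + 5/2) = (25281/400)/(209/20) = 25281/4180 in ≈ 6.048 in

Q = 25281/4180 in ≈ 6.048 in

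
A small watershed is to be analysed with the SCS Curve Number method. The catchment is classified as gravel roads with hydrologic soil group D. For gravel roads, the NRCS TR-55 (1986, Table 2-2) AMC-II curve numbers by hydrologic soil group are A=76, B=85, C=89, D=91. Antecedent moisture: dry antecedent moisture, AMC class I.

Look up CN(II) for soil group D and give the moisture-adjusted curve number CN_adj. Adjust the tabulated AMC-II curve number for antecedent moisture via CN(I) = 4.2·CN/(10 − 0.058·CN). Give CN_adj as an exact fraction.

CN_adj = 63700/787 ≈ 80.940

NRCS table: gravel roads, soil group D → CN(II) = 91
CN(I) from CN(II)=91: (4.2·91)/(10 − 0.058·91) = 63700/787 ≈ 80.940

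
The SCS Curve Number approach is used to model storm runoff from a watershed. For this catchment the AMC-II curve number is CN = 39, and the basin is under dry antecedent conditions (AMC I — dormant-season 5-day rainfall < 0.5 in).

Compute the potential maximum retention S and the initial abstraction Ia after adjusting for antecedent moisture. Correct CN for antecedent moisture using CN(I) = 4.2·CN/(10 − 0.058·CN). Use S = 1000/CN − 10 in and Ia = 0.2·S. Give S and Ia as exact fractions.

Dry (AMC I): CN(I) = 4.2·39/(10 − 0.058·39) = (819/5)/(3869/500) = 81900/3869 ≈ 21.168
S = 1000/(81900/3869) − 10 = 30500/819 in ≈ 37.241 in
Ia = 0.2S: 0.2·37.241 = 7.448 in (exactly 6100/819)

S = 30500/819 in ≈ 37.241 in; Ia = 6100/819 in ≈ 7.448 in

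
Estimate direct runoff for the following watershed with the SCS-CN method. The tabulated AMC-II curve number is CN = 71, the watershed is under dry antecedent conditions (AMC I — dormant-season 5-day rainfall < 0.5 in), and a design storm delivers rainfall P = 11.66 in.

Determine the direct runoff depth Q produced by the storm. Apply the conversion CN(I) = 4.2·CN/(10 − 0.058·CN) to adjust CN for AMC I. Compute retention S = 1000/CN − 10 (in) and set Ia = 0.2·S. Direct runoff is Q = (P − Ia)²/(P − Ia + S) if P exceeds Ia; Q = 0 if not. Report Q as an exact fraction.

Dry (AMC I): CN(I) = 4.2·71/(10 − 0.058·71) = (1491/5)/(2941/500) = 149100/2941 ≈ 50.697
Max retention: S = 1000/(149100/2941) − 10 = 14500/1491 in (≈ 9.725 in)
Initial abstraction Ia = S/5 = (14500/1491)/5 = 2900/1491 ≈ 1.945 in
Since P=11.660 > Ia=1.945: effective rainfall P−Ia = 724253/74550 in
Q = (724253/74550)²/((724253/74550) + 14500/1491) = (524542408009/5557702500)/(1449253/74550) = 524542408009/108041811150 in ≈ 4.855 in

Q = 524542408009/108041811150 in ≈ 4.855 in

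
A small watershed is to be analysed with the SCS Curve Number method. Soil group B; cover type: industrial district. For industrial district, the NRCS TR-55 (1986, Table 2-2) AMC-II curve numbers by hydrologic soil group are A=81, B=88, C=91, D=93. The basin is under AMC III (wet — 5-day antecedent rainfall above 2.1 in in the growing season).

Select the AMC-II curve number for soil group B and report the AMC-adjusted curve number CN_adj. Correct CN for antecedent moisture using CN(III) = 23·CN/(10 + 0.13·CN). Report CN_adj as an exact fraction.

NRCS table: industrial district, soil group B → CN(II) = 88
Wet (AMC III): CN(III) = 23·88/(10 + 0.13·88) = 2024/(536/25) = 6325/67 ≈ 94.403

CN_adj = 6325/67 ≈ 94.403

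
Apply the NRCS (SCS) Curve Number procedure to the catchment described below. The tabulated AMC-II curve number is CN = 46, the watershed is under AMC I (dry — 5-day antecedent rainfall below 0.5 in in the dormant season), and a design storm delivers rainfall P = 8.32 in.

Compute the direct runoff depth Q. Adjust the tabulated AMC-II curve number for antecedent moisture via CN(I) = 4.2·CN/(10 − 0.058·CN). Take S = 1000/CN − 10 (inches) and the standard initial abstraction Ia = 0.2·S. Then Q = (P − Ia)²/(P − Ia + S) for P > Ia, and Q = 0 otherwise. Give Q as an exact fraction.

Q = 7546009/31064950 in ≈ 0.243 in

CN(I) from CN(II)=46: (4.2·46)/(10 − 0.058·46) = 16100/611 ≈ 26.350
Retention S: 1000/CN − 10 with CN=26.350 → S = 4500/161 ≈ 27.950 in
Initial abstraction Ia = S/5 = (4500/161)/5 = 900/161 ≈ 5.590 in
Excess rainfall: 8.320 − 5.590 = 2.730 in; P > Ia so Q > 0
Runoff Q = (P−Ia)²/(P−Ia+S) = (2.730)²/(2.730+27.950) = 7546009/31064950 ≈ 0.243 in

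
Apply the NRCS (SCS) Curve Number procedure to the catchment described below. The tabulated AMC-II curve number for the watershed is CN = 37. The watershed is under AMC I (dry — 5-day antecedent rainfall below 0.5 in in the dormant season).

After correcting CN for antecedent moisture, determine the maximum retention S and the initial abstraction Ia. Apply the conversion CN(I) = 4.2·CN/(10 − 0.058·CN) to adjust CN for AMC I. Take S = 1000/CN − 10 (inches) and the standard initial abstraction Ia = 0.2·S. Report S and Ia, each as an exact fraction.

S = 1500/37 in ≈ 40.541 in; Ia = 300/37 in ≈ 8.108 in

Adjust CN=37 to AMC I: 4.2·37/(10 − 0.058·37) → (777/5) ÷ (3927/500) = 3700/187 ≈ 19.786
Retention S: 1000/CN − 10 with CN=19.786 → S = 1500/37 ≈ 40.541 in
Ia = 0.2S: 0.2·40.541 = 8.108 in (exactly 300/37)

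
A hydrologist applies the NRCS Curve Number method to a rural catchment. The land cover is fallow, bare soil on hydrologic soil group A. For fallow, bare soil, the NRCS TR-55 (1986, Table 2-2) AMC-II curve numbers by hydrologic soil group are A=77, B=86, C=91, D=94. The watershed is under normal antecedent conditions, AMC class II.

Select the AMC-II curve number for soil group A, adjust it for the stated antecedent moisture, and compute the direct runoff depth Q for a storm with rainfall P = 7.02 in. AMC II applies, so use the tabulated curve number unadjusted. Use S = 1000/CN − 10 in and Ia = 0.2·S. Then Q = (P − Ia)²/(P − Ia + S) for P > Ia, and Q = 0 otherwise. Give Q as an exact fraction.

Q = 611424529/139473950 in ≈ 4.384 in

NRCS table: fallow, bare soil, soil group A → CN(II) = 77
CN(II) = 77; AMC II needs no correction.
S = 1000/77 − 10 = 230/77 in ≈ 2.987 in
Initial abstraction Ia = S/5 = (230/77)/5 = 46/77 ≈ 0.597 in
Excess rainfall: 7.020 − 0.597 = 6.423 in; P > Ia so Q > 0
Runoff Q = (P−Ia)²/(P−Ia+S) = (6.423)²/(6.423+2.987) = 611424529/139473950 ≈ 4.384 in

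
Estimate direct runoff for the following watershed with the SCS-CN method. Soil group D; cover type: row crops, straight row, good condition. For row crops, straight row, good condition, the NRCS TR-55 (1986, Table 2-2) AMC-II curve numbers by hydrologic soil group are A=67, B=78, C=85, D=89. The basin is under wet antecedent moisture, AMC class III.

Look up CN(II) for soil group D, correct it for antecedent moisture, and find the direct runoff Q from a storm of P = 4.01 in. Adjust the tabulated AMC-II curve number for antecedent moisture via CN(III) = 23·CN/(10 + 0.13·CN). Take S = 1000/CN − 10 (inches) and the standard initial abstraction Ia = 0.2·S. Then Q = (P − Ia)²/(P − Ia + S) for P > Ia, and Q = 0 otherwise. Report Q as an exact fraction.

Q = 638156529409/186040980900 in ≈ 3.430 in

NRCS table: row crops, straight row, good condition, soil group D → CN(II) = 89
Wet (AMC III): CN(III) = 23·89/(10 + 0.13·89) = 2047/(2157/100) = 204700/2157 ≈ 94.900
Retention S: 1000/CN − 10 with CN=94.900 → S = 1100/2047 ≈ 0.537 in
Ia = 0.2S: 0.2·0.537 = 0.107 in (exactly 220/2047)
Excess rainfall: 4.010 − 0.107 = 3.903 in; P > Ia so Q > 0
Q = (798847/204700)²/((798847/204700) + 1100/2047) = (638156529409/41902090000)/(908847/204700) = 638156529409/186040980900 in ≈ 3.430 in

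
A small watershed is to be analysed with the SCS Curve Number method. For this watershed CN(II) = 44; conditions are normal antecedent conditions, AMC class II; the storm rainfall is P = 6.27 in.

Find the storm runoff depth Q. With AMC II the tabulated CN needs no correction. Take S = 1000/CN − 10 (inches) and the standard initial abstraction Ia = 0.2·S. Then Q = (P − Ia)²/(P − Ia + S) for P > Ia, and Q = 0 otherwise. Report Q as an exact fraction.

AMC II — tabulated CN = 44 applies directly.
Max retention: S = 1000/44 − 10 = 140/11 in (≈ 12.727 in)
Initial abstraction Ia = S/5 = (140/11)/5 = 28/11 ≈ 2.545 in
P − Ia = 6.270 − 2.545 = 4097/1100 ≈ 3.725 in (> 0, runoff occurs)
Q = (4097/1100)²/((4097/1100) + 140/11) = (16785409/1210000)/(18097/1100) = 16785409/19906700 in ≈ 0.843 in

Q = 16785409/19906700 in ≈ 0.843 in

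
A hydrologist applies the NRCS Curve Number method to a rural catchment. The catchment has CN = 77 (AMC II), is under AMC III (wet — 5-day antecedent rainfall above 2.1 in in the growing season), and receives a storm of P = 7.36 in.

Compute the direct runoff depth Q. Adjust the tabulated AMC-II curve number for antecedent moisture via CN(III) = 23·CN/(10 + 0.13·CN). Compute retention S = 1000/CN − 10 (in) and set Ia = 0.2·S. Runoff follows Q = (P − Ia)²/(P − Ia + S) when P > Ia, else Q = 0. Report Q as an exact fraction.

Adjust CN=77 to AMC III: 23·77/(10 + 0.13·77) → 1771 ÷ (2001/100) = 7700/87 ≈ 88.506
S = 1000/(7700/87) − 10 = 100/77 in ≈ 1.299 in
Ia = 0.2S: 0.2·1.299 = 0.260 in (exactly 20/77)
Since P=7.360 > Ia=0.260: effective rainfall P−Ia = 13668/1925 in
Q = (13668/1925)²/((13668/1925) + 100/77) = (186814224/3705625)/(16168/1925) = 23351778/3890425 in ≈ 6.002 in

Q = 23351778/3890425 in ≈ 6.002 in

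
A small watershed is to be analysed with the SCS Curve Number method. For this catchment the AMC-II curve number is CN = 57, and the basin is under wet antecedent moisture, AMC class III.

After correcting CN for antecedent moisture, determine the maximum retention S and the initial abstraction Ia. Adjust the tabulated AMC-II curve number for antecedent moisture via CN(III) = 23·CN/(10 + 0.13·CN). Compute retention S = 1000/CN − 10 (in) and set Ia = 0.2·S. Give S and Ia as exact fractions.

S = 4300/1311 in ≈ 3.280 in; Ia = 860/1311 in ≈ 0.656 in

Wet (AMC III): CN(III) = 23·57/(10 + 0.13·57) = 1311/(1741/100) = 131100/1741 ≈ 75.302
Max retention: S = 1000/(131100/1741) − 10 = 4300/1311 in (≈ 3.280 in)
Initial abstraction Ia = S/5 = (4300/1311)/5 = 860/1311 ≈ 0.656 in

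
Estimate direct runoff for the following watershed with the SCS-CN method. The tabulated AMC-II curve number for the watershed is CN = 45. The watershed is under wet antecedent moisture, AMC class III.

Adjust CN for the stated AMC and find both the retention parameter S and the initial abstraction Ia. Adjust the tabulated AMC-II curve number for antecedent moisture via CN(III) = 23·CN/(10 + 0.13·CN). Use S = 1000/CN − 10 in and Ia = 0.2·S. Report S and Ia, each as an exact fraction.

CN(III) from CN(II)=45: (23·45)/(10 + 0.13·45) = 20700/317 ≈ 65.300
Max retention: S = 1000/(20700/317) − 10 = 1100/207 in (≈ 5.314 in)
Initial abstraction Ia = S/5 = (1100/207)/5 = 220/207 ≈ 1.063 in

S = 1100/207 in ≈ 5.314 in; Ia = 220/207 in ≈ 1.063 in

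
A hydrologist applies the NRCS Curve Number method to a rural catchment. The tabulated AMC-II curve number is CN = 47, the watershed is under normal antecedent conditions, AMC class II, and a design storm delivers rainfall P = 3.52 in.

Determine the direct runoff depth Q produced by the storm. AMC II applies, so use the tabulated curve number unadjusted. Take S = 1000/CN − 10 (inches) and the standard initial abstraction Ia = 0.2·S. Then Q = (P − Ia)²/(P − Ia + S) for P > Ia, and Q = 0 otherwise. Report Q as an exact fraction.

Average conditions: CN = 47 (no AMC adjustment).
S = 1000/47 − 10 = 530/47 in ≈ 11.277 in
Ia = 0.2·(530/47) = 106/47 in ≈ 2.255 in
P − Ia = 3.520 − 2.255 = 1486/1175 ≈ 1.265 in (> 0, runoff occurs)
Q = (1486/1175)²/((1486/1175) + 530/47) = (2208196/1380625)/(14736/1175) = 552049/4328700 in ≈ 0.128 in

Q = 552049/4328700 in ≈ 0.128 in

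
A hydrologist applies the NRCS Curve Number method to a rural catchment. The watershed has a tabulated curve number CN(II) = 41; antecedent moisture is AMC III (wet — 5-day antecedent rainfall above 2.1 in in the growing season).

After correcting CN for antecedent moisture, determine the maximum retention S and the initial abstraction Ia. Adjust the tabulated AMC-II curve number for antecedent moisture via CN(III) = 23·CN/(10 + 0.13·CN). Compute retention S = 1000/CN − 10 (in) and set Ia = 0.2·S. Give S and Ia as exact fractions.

Wet (AMC III): CN(III) = 23·41/(10 + 0.13·41) = 943/(1533/100) = 94300/1533 ≈ 61.513
S = 1000/(94300/1533) − 10 = 5900/943 in ≈ 6.257 in
Ia = 0.2S: 0.2·6.257 = 1.251 in (exactly 1180/943)

S = 5900/943 in ≈ 6.257 in; Ia = 1180/943 in ≈ 1.251 in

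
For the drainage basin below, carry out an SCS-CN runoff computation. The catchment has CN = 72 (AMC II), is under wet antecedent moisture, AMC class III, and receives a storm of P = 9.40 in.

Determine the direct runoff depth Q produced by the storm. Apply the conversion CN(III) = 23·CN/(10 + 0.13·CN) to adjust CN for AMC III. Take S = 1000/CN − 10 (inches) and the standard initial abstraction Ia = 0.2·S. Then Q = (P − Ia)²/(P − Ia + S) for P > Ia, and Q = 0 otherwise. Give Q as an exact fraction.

Adjust CN=72 to AMC III: 23·72/(10 + 0.13·72) → 1656 ÷ (484/25) = 10350/121 ≈ 85.537
Retention S: 1000/CN − 10 with CN=85.537 → S = 350/207 ≈ 1.691 in
Ia = 0.2S: 0.2·1.691 = 0.338 in (exactly 70/207)
Since P=9.400 > Ia=0.338: effective rainfall P−Ia = 9379/1035 in
Q = (9379/1035)²/((9379/1035) + 350/207) = (87965641/1071225)/(11129/1035) = 87965641/11518515 in ≈ 7.637 in

Q = 87965641/11518515 in ≈ 7.637 in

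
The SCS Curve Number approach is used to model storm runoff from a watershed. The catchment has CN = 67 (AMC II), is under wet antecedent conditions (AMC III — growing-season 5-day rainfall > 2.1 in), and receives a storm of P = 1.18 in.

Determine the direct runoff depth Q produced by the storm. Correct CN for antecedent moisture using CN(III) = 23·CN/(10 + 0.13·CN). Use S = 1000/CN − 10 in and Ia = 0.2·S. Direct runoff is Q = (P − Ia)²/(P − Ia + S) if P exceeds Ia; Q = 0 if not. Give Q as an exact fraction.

Wet (AMC III): CN(III) = 23·67/(10 + 0.13·67) = 1541/(1871/100) = 154100/1871 ≈ 82.362
Max retention: S = 1000/(154100/1871) − 10 = 3300/1541 in (≈ 2.141 in)
Ia = 0.2·(3300/1541) = 660/1541 in ≈ 0.428 in
Excess rainfall: 1.180 − 0.428 = 0.752 in; P > Ia so Q > 0
Runoff Q = (P−Ia)²/(P−Ia+S) = (0.752)²/(0.752+2.141) = 3354610561/17175908950 ≈ 0.195 in

Q = 3354610561/17175908950 in ≈ 0.195 in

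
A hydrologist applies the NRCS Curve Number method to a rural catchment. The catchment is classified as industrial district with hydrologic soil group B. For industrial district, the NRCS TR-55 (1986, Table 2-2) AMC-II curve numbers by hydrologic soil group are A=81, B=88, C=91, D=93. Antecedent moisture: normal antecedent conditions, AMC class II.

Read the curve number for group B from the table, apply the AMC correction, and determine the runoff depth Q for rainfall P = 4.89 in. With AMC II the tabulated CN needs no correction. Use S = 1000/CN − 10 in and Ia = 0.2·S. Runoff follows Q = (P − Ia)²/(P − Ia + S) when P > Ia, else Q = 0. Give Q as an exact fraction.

NRCS table: industrial district, soil group B → CN(II) = 88
AMC II — tabulated CN = 88 applies directly.
S = 1000/88 − 10 = 15/11 in ≈ 1.364 in
Ia = 0.2·(15/11) = 3/11 in ≈ 0.273 in
Since P=4.890 > Ia=0.273: effective rainfall P−Ia = 5079/1100 in
Q: (5079/1100)² ÷ (6579/1100) = 2866249/804100 in (≈ 3.565 in)

Q = 2866249/804100 in ≈ 3.565 in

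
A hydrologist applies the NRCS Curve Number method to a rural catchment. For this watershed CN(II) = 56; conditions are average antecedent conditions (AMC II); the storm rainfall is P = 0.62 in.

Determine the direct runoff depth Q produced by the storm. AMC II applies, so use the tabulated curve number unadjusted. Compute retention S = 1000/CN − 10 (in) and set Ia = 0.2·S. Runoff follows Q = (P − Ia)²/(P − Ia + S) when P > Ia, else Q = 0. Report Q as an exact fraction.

Average conditions: CN = 56 (no AMC adjustment).
S = 1000/56 − 10 = 55/7 in ≈ 7.857 in
Initial abstraction Ia = S/5 = (55/7)/5 = 11/7 ≈ 1.571 in
P = 0.620 ≤ Ia = 1.571 in: entire storm abstracted, Q = 0.

Q = 0 in ≈ 0.000 in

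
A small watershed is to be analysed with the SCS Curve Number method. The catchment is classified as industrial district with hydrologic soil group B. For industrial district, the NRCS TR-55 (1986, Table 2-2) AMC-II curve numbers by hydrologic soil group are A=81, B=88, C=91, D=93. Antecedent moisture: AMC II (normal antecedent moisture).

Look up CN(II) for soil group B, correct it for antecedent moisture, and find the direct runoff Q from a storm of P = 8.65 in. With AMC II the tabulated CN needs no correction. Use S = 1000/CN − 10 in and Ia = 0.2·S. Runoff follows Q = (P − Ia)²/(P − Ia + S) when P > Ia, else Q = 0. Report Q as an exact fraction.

NRCS table: industrial district, soil group B → CN(II) = 88
AMC II — tabulated CN = 88 applies directly.
Retention S: 1000/CN − 10 with CN=88.000 → S = 15/11 ≈ 1.364 in
Ia = 0.2·(15/11) = 3/11 in ≈ 0.273 in
Excess rainfall: 8.650 − 0.273 = 8.377 in; P > Ia so Q > 0
Q: (1843/220)² ÷ (2143/220) = 3396649/471460 in (≈ 7.205 in)

Q = 3396649/471460 in ≈ 7.205 in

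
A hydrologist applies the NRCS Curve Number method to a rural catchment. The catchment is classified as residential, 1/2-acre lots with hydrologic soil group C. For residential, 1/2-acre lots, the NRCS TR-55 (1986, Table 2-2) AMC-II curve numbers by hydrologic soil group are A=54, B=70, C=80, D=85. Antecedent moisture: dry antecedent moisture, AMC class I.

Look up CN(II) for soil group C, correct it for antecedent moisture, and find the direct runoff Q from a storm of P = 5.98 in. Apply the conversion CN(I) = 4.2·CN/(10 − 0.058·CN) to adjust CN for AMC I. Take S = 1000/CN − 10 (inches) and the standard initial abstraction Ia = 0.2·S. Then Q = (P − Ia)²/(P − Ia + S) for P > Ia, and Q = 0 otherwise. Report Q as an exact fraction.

NRCS table: residential, 1/2-acre lots, soil group C → CN(II) = 80
Dry (AMC I): CN(I) = 4.2·80/(10 − 0.058·80) = 336/(134/25) = 4200/67 ≈ 62.687
Max retention: S = 1000/(4200/67) − 10 = 125/21 in (≈ 5.952 in)
Initial abstraction Ia = S/5 = (125/21)/5 = 25/21 ≈ 1.190 in
P − Ia = 5.980 − 1.190 = 5029/1050 ≈ 4.790 in (> 0, runoff occurs)
Q = (5029/1050)²/((5029/1050) + 125/21) = (25290841/1102500)/(11279/1050) = 25290841/11842950 in ≈ 2.136 in

Q = 25290841/11842950 in ≈ 2.136 in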